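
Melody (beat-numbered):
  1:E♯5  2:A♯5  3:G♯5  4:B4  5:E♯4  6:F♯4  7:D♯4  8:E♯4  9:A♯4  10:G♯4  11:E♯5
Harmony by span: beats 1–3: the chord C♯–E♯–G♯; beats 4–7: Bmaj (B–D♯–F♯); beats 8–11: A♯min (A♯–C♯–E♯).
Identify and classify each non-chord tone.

The harmony at that moment is C♯ major triad (C♯, E♯, G♯); A♯5 is not a chord tone.
It is approached by leap up from E♯5 and left by step down to G♯5.
Leap in, step out — an appoggiatura.
The harmony at that moment is B major triad (B, D♯, F♯); E♯4 is not a chord tone.
It is approached by leap down from B4 and left by step up to F♯4.
Leap in, step out — an appoggiatura.
The harmony at that moment is A♯ minor triad (A♯, C♯, E♯); G♯4 is not a chord tone.
It is approached by step down from A♯4 and left by leap up to E♯5.
Step in, leap out — an escape tone.

A♯5 (beat 2) — appoggiatura; E♯4 (beat 5) — appoggiatura; G♯4 (beat 10) — escape tone.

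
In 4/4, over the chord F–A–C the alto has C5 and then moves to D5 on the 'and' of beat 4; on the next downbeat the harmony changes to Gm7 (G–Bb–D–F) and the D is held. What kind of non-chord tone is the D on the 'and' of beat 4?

Anticipation.

The harmony at that moment is F major triad (F, A, C); D5 is not a chord tone.
It is approached by step up from C5 and then sustained as the same pitch into the next harmony.
Arriving early and becoming a chord tone when the harmony changes — an anticipation.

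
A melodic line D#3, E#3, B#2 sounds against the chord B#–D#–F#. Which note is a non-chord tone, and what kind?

The harmony at that moment is B# diminished triad (B#, D#, F#); E#3 is not a chord tone.
It is approached by step up from D#3 and left by leap down to B#2.
Step in, leap out — an escape tone.

E#3 is an escape tone.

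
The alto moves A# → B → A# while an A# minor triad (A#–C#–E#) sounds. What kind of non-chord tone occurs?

The harmony at that moment is A# minor triad (A#, C#, E#); B is not a chord tone.
It is approached by step up from A# and left by step down to A#.
Step away and step back to the same note — a neighbor tone (upper neighbor).

B is a neighbor tone.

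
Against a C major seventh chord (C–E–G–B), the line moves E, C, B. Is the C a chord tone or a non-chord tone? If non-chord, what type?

C major seventh chord contains C, E, G, B; C is the root, so it is a chord tone.

Chord tone (the root of C major seventh chord).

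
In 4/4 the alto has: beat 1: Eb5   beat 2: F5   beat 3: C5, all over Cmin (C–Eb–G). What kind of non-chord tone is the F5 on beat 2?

Escape tone.

The harmony at that moment is C minor triad (C, Eb, G); F5 is not a chord tone.
It is approached by step up from Eb5 and left by leap down to C5.
Step in, leap out, on a weak beat — an escape tone.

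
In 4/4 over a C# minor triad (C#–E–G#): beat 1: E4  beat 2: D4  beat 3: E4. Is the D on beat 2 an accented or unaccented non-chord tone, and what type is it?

Unaccented neighbor tone.

The harmony at that moment is C# minor triad (C#, E, G#); D4 is not a chord tone.
It is approached by step down from E4 and left by step up to E4.
Step away and step back to the same note — a neighbor tone (lower neighbor).
It falls on a weak beat, so it is unaccented.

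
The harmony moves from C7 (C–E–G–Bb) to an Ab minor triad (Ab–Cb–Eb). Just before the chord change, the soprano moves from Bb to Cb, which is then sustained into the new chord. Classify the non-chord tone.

Cb is an anticipation.

The harmony at that moment is C dominant seventh chord (C, E, G, Bb); Cb is not a chord tone.
It is approached by step up from Bb and then sustained as the same pitch into the next harmony.
Arriving early and becoming a chord tone when the harmony changes — an anticipation.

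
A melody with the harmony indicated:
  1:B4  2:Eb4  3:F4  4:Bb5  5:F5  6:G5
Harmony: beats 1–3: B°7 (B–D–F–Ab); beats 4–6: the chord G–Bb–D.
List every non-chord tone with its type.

The harmony at that moment is B diminished seventh chord (B, D, F, Ab); Eb4 is not a chord tone.
It is approached by leap down from B4 and left by step up to F4.
Leap in, step out — an appoggiatura.
The harmony at that moment is G minor triad (G, Bb, D); F5 is not a chord tone.
It is approached by leap down from Bb5 and left by step up to G5.
Leap in, step out — an appoggiatura.

Eb4 (beat 2) — appoggiatura; F5 (beat 5) — appoggiatura.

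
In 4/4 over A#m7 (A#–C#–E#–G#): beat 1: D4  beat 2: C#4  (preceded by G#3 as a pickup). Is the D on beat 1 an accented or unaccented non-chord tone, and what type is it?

The harmony at that moment is A# minor seventh chord (A#, C#, E#, G#); D4 is not a chord tone.
It is approached by leap up from G#3 and left by step down to C#4.
Leap in, step out — an appoggiatura.
It falls on the downbeat, so it is accented.

Accented appoggiatura.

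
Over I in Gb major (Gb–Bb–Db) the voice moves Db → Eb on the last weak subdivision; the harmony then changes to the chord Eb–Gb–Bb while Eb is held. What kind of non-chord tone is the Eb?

The harmony at that moment is Gb major triad (Gb, Bb, Db); Eb is not a chord tone.
It is approached by step up from Db and then sustained as the same pitch into the next harmony.
Arriving early and becoming a chord tone when the harmony changes — an anticipation.

Eb is an anticipation.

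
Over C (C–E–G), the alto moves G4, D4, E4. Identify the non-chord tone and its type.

The harmony at that moment is C major triad (C, E, G); D4 is not a chord tone.
It is approached by leap down from G4 and left by step up to E4.
Leap in, step out — an appoggiatura.

D4 is an appoggiatura.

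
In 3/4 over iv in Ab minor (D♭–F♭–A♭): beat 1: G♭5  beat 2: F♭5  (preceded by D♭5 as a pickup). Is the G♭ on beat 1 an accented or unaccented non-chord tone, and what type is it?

Accented appoggiatura.

The harmony at that moment is D♭ minor triad (D♭, F♭, A♭); G♭5 is not a chord tone.
It is approached by leap up from D♭5 and left by step down to F♭5.
Leap in, step out — an appoggiatura.
It falls on the downbeat, so it is accented.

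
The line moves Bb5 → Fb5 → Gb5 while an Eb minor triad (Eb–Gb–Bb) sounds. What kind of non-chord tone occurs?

The harmony at that moment is Eb minor triad (Eb, Gb, Bb); Fb5 is not a chord tone.
It is approached by leap down from Bb5 and left by step up to Gb5.
Leap in, step out — an appoggiatura.

Fb5 is an appoggiatura.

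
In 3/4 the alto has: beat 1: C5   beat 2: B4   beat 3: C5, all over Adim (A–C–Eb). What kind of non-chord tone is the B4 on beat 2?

Lower neighbor tone.

The harmony at that moment is A diminished triad (A, C, Eb); B4 is not a chord tone.
It is approached by step down from C5 and left by step up to C5.
Step away and step back to the same note — a neighbor tone (lower neighbor).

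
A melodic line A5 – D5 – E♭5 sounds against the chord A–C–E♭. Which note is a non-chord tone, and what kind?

D5 is an appoggiatura.

The harmony at that moment is A diminished triad (A, C, E♭); D5 is not a chord tone.
It is approached by leap down from A5 and left by step up to E♭5.
Leap in, step out — an appoggiatura.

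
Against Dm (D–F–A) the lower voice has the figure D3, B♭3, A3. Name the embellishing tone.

B♭3 is an appoggiatura.

The harmony at that moment is D minor triad (D, F, A); B♭3 is not a chord tone.
It is approached by leap up from D3 and left by step down to A3.
Leap in, step out — an appoggiatura.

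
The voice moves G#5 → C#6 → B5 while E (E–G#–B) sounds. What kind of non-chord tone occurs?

The harmony at that moment is E major triad (E, G#, B); C#6 is not a chord tone.
It is approached by leap up from G#5 and left by step down to B5.
Leap in, step out — an appoggiatura.

C#6 is an appoggiatura.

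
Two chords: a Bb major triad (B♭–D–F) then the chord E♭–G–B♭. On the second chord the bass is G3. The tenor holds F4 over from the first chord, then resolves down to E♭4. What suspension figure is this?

7–6 suspension.

At the second chord the bass is G3. The suspended F4 lies a seventh above the bass; after resolving down by step to E♭4, the interval above the bass becomes a sixth.
Suspension figures are named by those two intervals: 7–6.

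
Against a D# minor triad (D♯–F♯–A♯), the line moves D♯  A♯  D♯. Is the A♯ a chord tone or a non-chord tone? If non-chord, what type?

D# minor triad contains D♯, F♯, A♯; A♯ is the fifth, so it is a chord tone.

Chord tone (the fifth of D# minor triad).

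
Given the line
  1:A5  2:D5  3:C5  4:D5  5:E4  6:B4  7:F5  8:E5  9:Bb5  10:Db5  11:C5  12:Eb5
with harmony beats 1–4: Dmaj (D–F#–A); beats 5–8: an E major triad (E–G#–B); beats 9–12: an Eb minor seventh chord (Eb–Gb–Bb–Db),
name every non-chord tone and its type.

The harmony at that moment is D major triad (D, F#, A); C5 is not a chord tone.
It is approached by step down from D5 and left by step up to D5.
Step away and step back to the same note — a neighbor tone (lower neighbor).
The harmony at that moment is E major triad (E, G#, B); F5 is not a chord tone.
It is approached by leap up from B4 and left by step down to E5.
Leap in, step out — an appoggiatura.
The harmony at that moment is Eb minor seventh chord (Eb, Gb, Bb, Db); C5 is not a chord tone.
It is approached by step down from Db5 and left by leap up to Eb5.
Step in, leap out — an escape tone.

C5 (beat 3) — neighbor tone; F5 (beat 7) — appoggiatura; C5 (beat 11) — escape tone.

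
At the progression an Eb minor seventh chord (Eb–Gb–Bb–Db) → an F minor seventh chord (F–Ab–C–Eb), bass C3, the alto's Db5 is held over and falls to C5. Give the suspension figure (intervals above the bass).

At the second chord the bass is C3. The suspended Db5 lies a ninth above the bass; after resolving down by step to C5, the interval above the bass becomes an octave.
Suspension figures are named by those two intervals: 9–8.

9–8 suspension.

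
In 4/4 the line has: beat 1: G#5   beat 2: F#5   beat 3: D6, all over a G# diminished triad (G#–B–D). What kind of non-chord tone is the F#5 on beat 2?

Escape tone.

The harmony at that moment is G# diminished triad (G#, B, D); F#5 is not a chord tone.
It is approached by step down from G#5 and left by leap up to D6.
Step in, leap out, on a weak beat — an escape tone.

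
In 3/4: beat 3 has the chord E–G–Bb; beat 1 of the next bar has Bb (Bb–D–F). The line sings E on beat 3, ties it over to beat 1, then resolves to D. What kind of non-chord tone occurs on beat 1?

Suspension.

The harmony at that moment is Bb major triad (Bb, D, F); E is not a chord tone.
It is held over (the same pitch as the preceding E) and left by step down to D.
Held over from the previous chord and resolving down by step — a suspension.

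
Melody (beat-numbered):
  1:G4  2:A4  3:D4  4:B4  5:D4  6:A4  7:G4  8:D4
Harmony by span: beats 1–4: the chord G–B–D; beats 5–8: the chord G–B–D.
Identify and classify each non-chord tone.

A4 (beat 2) — escape tone; A4 (beat 6) — appoggiatura.

The harmony at that moment is G major triad (G, B, D); A4 is not a chord tone.
It is approached by step up from G4 and left by leap down to D4.
Step in, leap out — an escape tone.
The harmony at that moment is G major triad (G, B, D); A4 is not a chord tone.
It is approached by leap up from D4 and left by step down to G4.
Leap in, step out — an appoggiatura.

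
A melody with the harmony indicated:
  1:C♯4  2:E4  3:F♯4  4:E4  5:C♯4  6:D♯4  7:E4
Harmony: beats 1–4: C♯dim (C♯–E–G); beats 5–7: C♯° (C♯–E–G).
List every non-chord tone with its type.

The harmony at that moment is C♯ diminished triad (C♯, E, G); F♯4 is not a chord tone.
It is approached by step up from E4 and left by step down to E4.
Step away and step back to the same note — a neighbor tone (upper neighbor).
The harmony at that moment is C♯ diminished triad (C♯, E, G); D♯4 is not a chord tone.
It is approached by step up from C♯4 and left by step up to E4.
Step in, step out in the same direction — a passing tone.

F♯4 (beat 3) — neighbor tone; D♯4 (beat 6) — passing tone.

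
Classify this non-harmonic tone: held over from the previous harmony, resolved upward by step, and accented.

Approach: by preparation — the pitch is first a chord tone, then held (tied or repeated) while the harmony changes under it. Departure: up by step. Metric position: strong.
A prepared dissonance that resolves upward by step — a retardation. (The same figure resolving downward would be a suspension.)

Retardation.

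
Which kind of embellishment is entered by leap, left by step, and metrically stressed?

Appoggiatura.

Approach: by leap. Departure: by step. Metric position: strong.
Leap in, step out, in a metrically strong position — an appoggiatura. (It is the mirror image of the escape tone, which steps in and leaps out from a weak position.)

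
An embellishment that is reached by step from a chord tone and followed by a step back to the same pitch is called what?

Neighbor tone.

Approach: by step. Departure: by step in the opposite direction, back to the starting pitch.
Stepwise on both sides but reversing to return to the same chord tone — a neighbor tone. (Had it continued onward in the same direction it would be a passing tone instead.)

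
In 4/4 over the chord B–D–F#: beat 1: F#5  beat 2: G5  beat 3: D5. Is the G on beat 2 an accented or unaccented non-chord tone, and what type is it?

The harmony at that moment is B minor triad (B, D, F#); G5 is not a chord tone.
It is approached by step up from F#5 and left by leap down to D5.
Step in, leap out — an escape tone.
It falls on a weak beat, so it is unaccented.

Unaccented escape tone.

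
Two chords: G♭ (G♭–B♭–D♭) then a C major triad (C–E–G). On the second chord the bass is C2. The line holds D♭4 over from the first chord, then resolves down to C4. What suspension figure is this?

9–8 suspension.

At the second chord the bass is C2. The suspended D♭4 lies a ninth above the bass; after resolving down by step to C4, the interval above the bass becomes an octave.
Suspension figures are named by those two intervals: 9–8.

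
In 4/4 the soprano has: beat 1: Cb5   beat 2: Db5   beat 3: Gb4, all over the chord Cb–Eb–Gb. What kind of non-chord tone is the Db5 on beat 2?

Escape tone.

The harmony at that moment is Cb major triad (Cb, Eb, Gb); Db5 is not a chord tone.
It is approached by step up from Cb5 and left by leap down to Gb4.
Step in, leap out, on a weak beat — an escape tone.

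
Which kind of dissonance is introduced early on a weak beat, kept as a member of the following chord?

Approach: ahead of the chord change (typically by step), so it is dissonant against the current harmony. Departure: none — the same pitch is restated or held and is a chord tone of the new harmony.
Dissonant first, consonant once the harmony catches up: the note simply arrives early — an anticipation. (The reverse timing, consonant first and dissonant after the change, would be a suspension or retardation.)

Anticipation.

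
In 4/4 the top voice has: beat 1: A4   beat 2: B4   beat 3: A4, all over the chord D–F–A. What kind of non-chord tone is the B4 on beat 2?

The harmony at that moment is D minor triad (D, F, A); B4 is not a chord tone.
It is approached by step up from A4 and left by step down to A4.
Step away and step back to the same note — a neighbor tone (upper neighbor).

Upper neighbor tone.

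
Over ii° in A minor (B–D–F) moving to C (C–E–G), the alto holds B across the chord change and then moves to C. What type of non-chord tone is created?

B is a retardation.

The harmony at that moment is C major triad (C, E, G); B is not a chord tone.
It is held over (the same pitch as the preceding B) and left by step up to C.
Held over from the previous chord and resolving up by step — a retardation.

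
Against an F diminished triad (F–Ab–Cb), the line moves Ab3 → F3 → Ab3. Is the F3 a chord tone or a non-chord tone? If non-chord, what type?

F diminished triad contains F, Ab, Cb; F is the root, so it is a chord tone.

Chord tone (the root of F diminished triad).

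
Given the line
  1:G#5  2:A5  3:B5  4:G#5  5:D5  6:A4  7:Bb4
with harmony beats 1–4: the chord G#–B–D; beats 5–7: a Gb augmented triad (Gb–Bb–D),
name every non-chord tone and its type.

A5 (beat 2) — passing tone; A4 (beat 6) — appoggiatura.

The harmony at that moment is G# diminished triad (G#, B, D); A5 is not a chord tone.
It is approached by step up from G#5 and left by step up to B5.
Step in, step out in the same direction — a passing tone.
The harmony at that moment is Gb augmented triad (Gb, Bb, D); A4 is not a chord tone.
It is approached by leap down from D5 and left by step up to Bb4.
Leap in, step out — an appoggiatura.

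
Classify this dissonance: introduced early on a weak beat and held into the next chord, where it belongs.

Anticipation.

Approach: ahead of the chord change (typically by step), so it is dissonant against the current harmony. Departure: none — the same pitch is restated or held and is a chord tone of the new harmony.
Dissonant first, consonant once the harmony catches up: the note simply arrives early — an anticipation. (The reverse timing, consonant first and dissonant after the change, would be a suspension or retardation.)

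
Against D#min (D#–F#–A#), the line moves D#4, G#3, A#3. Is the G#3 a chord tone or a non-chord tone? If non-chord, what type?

The harmony at that moment is D# minor triad (D#, F#, A#); G#3 is not a chord tone.
It is approached by leap down from D#4 and left by step up to A#3.
Leap in, step out — an appoggiatura.

Non-chord tone — an appoggiatura.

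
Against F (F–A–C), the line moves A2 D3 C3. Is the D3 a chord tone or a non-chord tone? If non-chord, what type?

The harmony at that moment is F major triad (F, A, C); D3 is not a chord tone.
It is approached by leap up from A2 and left by step down to C3.
Leap in, step out — an appoggiatura.

Non-chord tone — an appoggiatura.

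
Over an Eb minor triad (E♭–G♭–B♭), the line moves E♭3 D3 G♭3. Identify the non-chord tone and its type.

D3 is an escape tone.

The harmony at that moment is E♭ minor triad (E♭, G♭, B♭); D3 is not a chord tone.
It is approached by step down from E♭3 and left by leap up to G♭3.
Step in, leap out — an escape tone.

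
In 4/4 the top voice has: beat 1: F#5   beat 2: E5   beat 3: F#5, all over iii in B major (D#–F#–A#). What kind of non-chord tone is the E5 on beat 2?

Lower neighbor tone.

The harmony at that moment is D# minor triad (D#, F#, A#); E5 is not a chord tone.
It is approached by step down from F#5 and left by step up to F#5.
Step away and step back to the same note — a neighbor tone (lower neighbor).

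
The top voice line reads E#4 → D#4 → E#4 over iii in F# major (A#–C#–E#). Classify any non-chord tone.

D#4 is a neighbor tone.

The harmony at that moment is A# minor triad (A#, C#, E#); D#4 is not a chord tone.
It is approached by step down from E#4 and left by step up to E#4.
Step away and step back to the same note — a neighbor tone (lower neighbor).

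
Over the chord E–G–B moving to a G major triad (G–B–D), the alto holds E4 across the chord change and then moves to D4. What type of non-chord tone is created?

E4 is a suspension.

The harmony at that moment is G major triad (G, B, D); E4 is not a chord tone.
It is held over (the same pitch as the preceding E4) and left by step down to D4.
Held over from the previous chord and resolving down by step — a suspension.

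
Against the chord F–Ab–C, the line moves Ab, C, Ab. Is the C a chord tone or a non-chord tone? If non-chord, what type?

Chord tone (the fifth of F minor triad).

F minor triad contains F, Ab, C; C is the fifth, so it is a chord tone.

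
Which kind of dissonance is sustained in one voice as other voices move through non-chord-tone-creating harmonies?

Pedal tone.

Approach: none. Departure: none — a single pitch is sustained while the chords change around it, passing through harmonies that do not contain it.
No melodic motion at all; the dissonance is created entirely by the moving harmonies against the stationary note — a pedal tone (pedal point).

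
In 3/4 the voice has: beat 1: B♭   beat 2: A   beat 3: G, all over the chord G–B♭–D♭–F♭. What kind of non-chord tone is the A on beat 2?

Passing tone.

The harmony at that moment is G diminished seventh chord (G, B♭, D♭, F♭); A is not a chord tone.
It is approached by step down from B♭ and left by step down to G.
Step in, step out in the same direction — a passing tone.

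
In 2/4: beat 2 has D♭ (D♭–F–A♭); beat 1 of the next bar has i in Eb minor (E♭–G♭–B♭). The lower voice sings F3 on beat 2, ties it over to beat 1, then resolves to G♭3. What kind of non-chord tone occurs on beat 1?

The harmony at that moment is E♭ minor triad (E♭, G♭, B♭); F3 is not a chord tone.
It is held over (the same pitch as the preceding F3) and left by step up to G♭3.
Held over from the previous chord and resolving up by step — a retardation.

Retardation.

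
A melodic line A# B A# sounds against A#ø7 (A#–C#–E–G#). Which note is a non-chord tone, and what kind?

B is a neighbor tone.

The harmony at that moment is A# half-diminished seventh chord (A#, C#, E, G#); B is not a chord tone.
It is approached by step up from A# and left by step down to A#.
Step away and step back to the same note — a neighbor tone (upper neighbor).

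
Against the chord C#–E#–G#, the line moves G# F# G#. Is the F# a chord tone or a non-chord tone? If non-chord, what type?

The harmony at that moment is C# major triad (C#, E#, G#); F# is not a chord tone.
It is approached by step down from G# and left by step up to G#.
Step away and step back to the same note — a neighbor tone (lower neighbor).

Non-chord tone — a neighbor tone.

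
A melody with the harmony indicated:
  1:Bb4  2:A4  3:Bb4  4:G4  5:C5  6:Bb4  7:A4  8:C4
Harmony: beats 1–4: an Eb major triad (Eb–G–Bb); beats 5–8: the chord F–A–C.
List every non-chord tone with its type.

The harmony at that moment is Eb major triad (Eb, G, Bb); A4 is not a chord tone.
It is approached by step down from Bb4 and left by step up to Bb4.
Step away and step back to the same note — a neighbor tone (lower neighbor).
The harmony at that moment is F major triad (F, A, C); Bb4 is not a chord tone.
It is approached by step down from C5 and left by step down to A4.
Step in, step out in the same direction — a passing tone.

A4 (beat 2) — neighbor tone; Bb4 (beat 6) — passing tone.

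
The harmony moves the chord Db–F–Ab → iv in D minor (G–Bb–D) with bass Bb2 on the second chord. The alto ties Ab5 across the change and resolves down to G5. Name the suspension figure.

7–6 suspension.

At the second chord the bass is Bb2. The suspended Ab5 lies a seventh above the bass; after resolving down by step to G5, the interval above the bass becomes a sixth.
Suspension figures are named by those two intervals: 7–6.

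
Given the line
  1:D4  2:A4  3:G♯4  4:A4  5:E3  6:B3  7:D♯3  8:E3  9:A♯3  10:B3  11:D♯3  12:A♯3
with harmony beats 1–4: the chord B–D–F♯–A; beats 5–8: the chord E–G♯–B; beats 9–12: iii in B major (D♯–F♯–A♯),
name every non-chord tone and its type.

The harmony at that moment is B minor seventh chord (B, D, F♯, A); G♯4 is not a chord tone.
It is approached by step down from A4 and left by step up to A4.
Step away and step back to the same note — a neighbor tone (lower neighbor).
The harmony at that moment is E major triad (E, G♯, B); D♯3 is not a chord tone.
It is approached by leap down from B3 and left by step up to E3.
Leap in, step out — an appoggiatura.
The harmony at that moment is D♯ minor triad (D♯, F♯, A♯); B3 is not a chord tone.
It is approached by step up from A♯3 and left by leap down to D♯3.
Step in, leap out — an escape tone.

G♯4 (beat 3) — neighbor tone; D♯3 (beat 7) — appoggiatura; B3 (beat 10) — escape tone.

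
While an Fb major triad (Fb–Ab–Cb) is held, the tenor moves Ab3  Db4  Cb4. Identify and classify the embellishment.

Db4 is an appoggiatura.

The harmony at that moment is Fb major triad (Fb, Ab, Cb); Db4 is not a chord tone.
It is approached by leap up from Ab3 and left by step down to Cb4.
Leap in, step out — an appoggiatura.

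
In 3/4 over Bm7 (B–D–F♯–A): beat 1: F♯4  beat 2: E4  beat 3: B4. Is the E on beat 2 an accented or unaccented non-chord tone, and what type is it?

Unaccented escape tone.

The harmony at that moment is B minor seventh chord (B, D, F♯, A); E4 is not a chord tone.
It is approached by step down from F♯4 and left by leap up to B4.
Step in, leap out — an escape tone.
It falls on a weak beat, so it is unaccented.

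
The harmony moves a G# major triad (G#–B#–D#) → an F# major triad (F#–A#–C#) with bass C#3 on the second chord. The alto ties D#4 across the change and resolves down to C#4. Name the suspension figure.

At the second chord the bass is C#3. The suspended D#4 lies a ninth above the bass; after resolving down by step to C#4, the interval above the bass becomes an octave.
Suspension figures are named by those two intervals: 9–8.

9–8 suspension.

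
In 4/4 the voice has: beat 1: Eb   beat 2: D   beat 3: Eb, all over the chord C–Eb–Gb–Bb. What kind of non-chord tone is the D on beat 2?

The harmony at that moment is C half-diminished seventh chord (C, Eb, Gb, Bb); D is not a chord tone.
It is approached by step down from Eb and left by step up to Eb.
Step away and step back to the same note — a neighbor tone (lower neighbor).

Lower neighbor tone.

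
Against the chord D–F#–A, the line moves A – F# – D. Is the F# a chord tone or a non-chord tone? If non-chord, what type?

D major triad contains D, F#, A; F# is the third, so it is a chord tone.

Chord tone (the third of D major triad).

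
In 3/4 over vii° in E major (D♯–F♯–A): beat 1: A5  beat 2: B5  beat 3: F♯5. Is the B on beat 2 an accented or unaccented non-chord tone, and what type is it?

Unaccented escape tone.

The harmony at that moment is D♯ diminished triad (D♯, F♯, A); B5 is not a chord tone.
It is approached by step up from A5 and left by leap down to F♯5.
Step in, leap out — an escape tone.
It falls on a weak beat, so it is unaccented.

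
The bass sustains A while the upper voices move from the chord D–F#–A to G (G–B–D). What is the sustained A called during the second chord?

The harmony at that moment is G major triad (G, B, D); A is not a chord tone.
It is held over (the same pitch as the preceding A) and then sustained as the same pitch into the next harmony.
Sustained through a change of harmony — a pedal tone.

Pedal tone (pedal point).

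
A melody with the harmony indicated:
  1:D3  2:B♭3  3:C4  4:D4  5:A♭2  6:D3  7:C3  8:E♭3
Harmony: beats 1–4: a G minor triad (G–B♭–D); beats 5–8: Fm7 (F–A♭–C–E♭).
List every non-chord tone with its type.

The harmony at that moment is G minor triad (G, B♭, D); C4 is not a chord tone.
It is approached by step up from B♭3 and left by step up to D4.
Step in, step out in the same direction — a passing tone.
The harmony at that moment is F minor seventh chord (F, A♭, C, E♭); D3 is not a chord tone.
It is approached by leap up from A♭2 and left by step down to C3.
Leap in, step out — an appoggiatura.

C4 (beat 3) — passing tone; D3 (beat 6) — appoggiatura.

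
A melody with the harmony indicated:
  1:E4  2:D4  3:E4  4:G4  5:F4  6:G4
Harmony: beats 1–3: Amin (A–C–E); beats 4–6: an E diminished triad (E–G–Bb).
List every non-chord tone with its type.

D4 (beat 2) — neighbor tone; F4 (beat 5) — neighbor tone.

The harmony at that moment is A minor triad (A, C, E); D4 is not a chord tone.
It is approached by step down from E4 and left by step up to E4.
Step away and step back to the same note — a neighbor tone (lower neighbor).
The harmony at that moment is E diminished triad (E, G, Bb); F4 is not a chord tone.
It is approached by step down from G4 and left by step up to G4.
Step away and step back to the same note — a neighbor tone (lower neighbor).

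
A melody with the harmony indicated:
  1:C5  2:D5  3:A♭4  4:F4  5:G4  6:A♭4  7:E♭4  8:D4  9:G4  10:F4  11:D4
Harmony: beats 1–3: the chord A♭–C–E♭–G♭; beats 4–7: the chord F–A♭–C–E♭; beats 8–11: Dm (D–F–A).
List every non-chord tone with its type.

D5 (beat 2) — escape tone; G4 (beat 5) — passing tone; G4 (beat 9) — appoggiatura.

The harmony at that moment is A♭ dominant seventh chord (A♭, C, E♭, G♭); D5 is not a chord tone.
It is approached by step up from C5 and left by leap down to A♭4.
Step in, leap out — an escape tone.
The harmony at that moment is F minor seventh chord (F, A♭, C, E♭); G4 is not a chord tone.
It is approached by step up from F4 and left by step up to A♭4.
Step in, step out in the same direction — a passing tone.
The harmony at that moment is D minor triad (D, F, A); G4 is not a chord tone.
It is approached by leap up from D4 and left by step down to F4.
Leap in, step out — an appoggiatura.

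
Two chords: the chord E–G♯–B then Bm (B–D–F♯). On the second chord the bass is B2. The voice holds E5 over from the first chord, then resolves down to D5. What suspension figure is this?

At the second chord the bass is B2. The suspended E5 lies a fourth above the bass; after resolving down by step to D5, the interval above the bass becomes a third.
Suspension figures are named by those two intervals: 4–3.

4–3 suspension.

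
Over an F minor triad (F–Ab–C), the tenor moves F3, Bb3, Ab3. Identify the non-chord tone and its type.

The harmony at that moment is F minor triad (F, Ab, C); Bb3 is not a chord tone.
It is approached by leap up from F3 and left by step down to Ab3.
Leap in, step out — an appoggiatura.

Bb3 is an appoggiatura.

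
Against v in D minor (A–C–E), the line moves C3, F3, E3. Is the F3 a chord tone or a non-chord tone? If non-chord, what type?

The harmony at that moment is A minor triad (A, C, E); F3 is not a chord tone.
It is approached by leap up from C3 and left by step down to E3.
Leap in, step out — an appoggiatura.

Non-chord tone — an appoggiatura.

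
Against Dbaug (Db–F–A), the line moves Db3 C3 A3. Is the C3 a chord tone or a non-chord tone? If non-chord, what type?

Non-chord tone — an escape tone.

The harmony at that moment is Db augmented triad (Db, F, A); C3 is not a chord tone.
It is approached by step down from Db3 and left by leap up to A3.
Step in, leap out — an escape tone.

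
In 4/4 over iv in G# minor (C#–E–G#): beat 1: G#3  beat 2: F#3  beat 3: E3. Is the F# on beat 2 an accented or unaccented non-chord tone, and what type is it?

Unaccented passing tone.

The harmony at that moment is C# minor triad (C#, E, G#); F#3 is not a chord tone.
It is approached by step down from G#3 and left by step down to E3.
Step in, step out in the same direction — a passing tone.
It falls on a weak beat, so it is unaccented.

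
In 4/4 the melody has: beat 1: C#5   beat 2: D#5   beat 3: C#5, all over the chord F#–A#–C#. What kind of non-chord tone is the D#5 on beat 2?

Upper neighbor tone.

The harmony at that moment is F# major triad (F#, A#, C#); D#5 is not a chord tone.
It is approached by step up from C#5 and left by step down to C#5.
Step away and step back to the same note — a neighbor tone (upper neighbor).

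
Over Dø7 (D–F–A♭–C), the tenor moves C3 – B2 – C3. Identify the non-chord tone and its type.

The harmony at that moment is D half-diminished seventh chord (D, F, A♭, C); B2 is not a chord tone.
It is approached by step down from C3 and left by step up to C3.
Step away and step back to the same note — a neighbor tone (lower neighbor).

B2 is a neighbor tone.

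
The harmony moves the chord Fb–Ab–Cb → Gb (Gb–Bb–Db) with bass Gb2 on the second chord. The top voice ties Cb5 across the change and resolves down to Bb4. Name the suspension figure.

At the second chord the bass is Gb2. The suspended Cb5 lies a fourth above the bass; after resolving down by step to Bb4, the interval above the bass becomes a third.
Suspension figures are named by those two intervals: 4–3.

4–3 suspension.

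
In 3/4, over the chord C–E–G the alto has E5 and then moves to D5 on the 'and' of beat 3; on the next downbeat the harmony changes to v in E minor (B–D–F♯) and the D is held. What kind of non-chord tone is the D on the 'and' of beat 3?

The harmony at that moment is C major triad (C, E, G); D5 is not a chord tone.
It is approached by step down from E5 and then sustained as the same pitch into the next harmony.
Arriving early and becoming a chord tone when the harmony changes — an anticipation.

Anticipation.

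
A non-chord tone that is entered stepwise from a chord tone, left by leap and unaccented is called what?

Approach: by step. Departure: by leap. Metric position: weak.
Step in, leap out, from a weak position — an escape tone (échappée). (It is the mirror image of the appoggiatura, which leaps in and steps out on a strong beat.)

Escape tone.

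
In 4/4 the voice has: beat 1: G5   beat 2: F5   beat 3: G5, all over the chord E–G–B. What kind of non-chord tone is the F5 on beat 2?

The harmony at that moment is E minor triad (E, G, B); F5 is not a chord tone.
It is approached by step down from G5 and left by step up to G5.
Step away and step back to the same note — a neighbor tone (lower neighbor).

Lower neighbor tone.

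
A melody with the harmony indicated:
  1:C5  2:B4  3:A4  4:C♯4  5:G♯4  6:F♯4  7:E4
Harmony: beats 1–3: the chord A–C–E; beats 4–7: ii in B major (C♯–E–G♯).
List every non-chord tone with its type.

B4 (beat 2) — passing tone; F♯4 (beat 6) — passing tone.

The harmony at that moment is A minor triad (A, C, E); B4 is not a chord tone.
It is approached by step down from C5 and left by step down to A4.
Step in, step out in the same direction — a passing tone.
The harmony at that moment is C♯ minor triad (C♯, E, G♯); F♯4 is not a chord tone.
It is approached by step down from G♯4 and left by step down to E4.
Step in, step out in the same direction — a passing tone.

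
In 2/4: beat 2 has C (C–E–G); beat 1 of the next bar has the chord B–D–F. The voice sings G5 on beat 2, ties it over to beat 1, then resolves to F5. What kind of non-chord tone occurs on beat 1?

Suspension.

The harmony at that moment is B diminished triad (B, D, F); G5 is not a chord tone.
It is held over (the same pitch as the preceding G5) and left by step down to F5.
Held over from the previous chord and resolving down by step — a suspension.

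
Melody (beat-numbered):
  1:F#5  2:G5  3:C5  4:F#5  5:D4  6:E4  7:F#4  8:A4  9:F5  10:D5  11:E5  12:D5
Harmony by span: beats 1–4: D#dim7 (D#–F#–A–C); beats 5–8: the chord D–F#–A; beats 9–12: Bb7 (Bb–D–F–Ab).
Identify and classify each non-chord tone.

G5 (beat 2) — escape tone; E4 (beat 6) — passing tone; E5 (beat 11) — neighbor tone.

The harmony at that moment is D# diminished seventh chord (D#, F#, A, C); G5 is not a chord tone.
It is approached by step up from F#5 and left by leap down to C5.
Step in, leap out — an escape tone.
The harmony at that moment is D major triad (D, F#, A); E4 is not a chord tone.
It is approached by step up from D4 and left by step up to F#4.
Step in, step out in the same direction — a passing tone.
The harmony at that moment is Bb dominant seventh chord (Bb, D, F, Ab); E5 is not a chord tone.
It is approached by step up from D5 and left by step down to D5.
Step away and step back to the same note — a neighbor tone (upper neighbor).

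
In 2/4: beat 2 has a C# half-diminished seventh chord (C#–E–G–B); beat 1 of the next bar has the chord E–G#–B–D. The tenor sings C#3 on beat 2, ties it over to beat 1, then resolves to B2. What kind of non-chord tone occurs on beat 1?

Suspension.

The harmony at that moment is E dominant seventh chord (E, G#, B, D); C#3 is not a chord tone.
It is held over (the same pitch as the preceding C#3) and left by step down to B2.
Held over from the previous chord and resolving down by step — a suspension.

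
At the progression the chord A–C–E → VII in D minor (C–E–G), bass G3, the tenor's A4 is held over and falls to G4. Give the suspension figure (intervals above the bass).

9–8 suspension.

At the second chord the bass is G3. The suspended A4 lies a ninth above the bass; after resolving down by step to G4, the interval above the bass becomes an octave.
Suspension figures are named by those two intervals: 9–8.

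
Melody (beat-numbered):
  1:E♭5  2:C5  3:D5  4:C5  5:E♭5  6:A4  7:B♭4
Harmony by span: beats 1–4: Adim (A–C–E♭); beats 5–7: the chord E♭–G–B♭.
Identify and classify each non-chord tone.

The harmony at that moment is A diminished triad (A, C, E♭); D5 is not a chord tone.
It is approached by step up from C5 and left by step down to C5.
Step away and step back to the same note — a neighbor tone (upper neighbor).
The harmony at that moment is E♭ major triad (E♭, G, B♭); A4 is not a chord tone.
It is approached by leap down from E♭5 and left by step up to B♭4.
Leap in, step out — an appoggiatura.

D5 (beat 3) — neighbor tone; A4 (beat 6) — appoggiatura.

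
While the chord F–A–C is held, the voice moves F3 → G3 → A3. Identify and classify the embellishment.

G3 is a passing tone.

The harmony at that moment is F major triad (F, A, C); G3 is not a chord tone.
It is approached by step up from F3 and left by step up to A3.
Step in, step out in the same direction — a passing tone.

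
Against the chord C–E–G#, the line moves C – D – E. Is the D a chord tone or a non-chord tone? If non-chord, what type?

Non-chord tone — a passing tone.

The harmony at that moment is C augmented triad (C, E, G#); D is not a chord tone.
It is approached by step up from C and left by step up to E.
Step in, step out in the same direction — a passing tone.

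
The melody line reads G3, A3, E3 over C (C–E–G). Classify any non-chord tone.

A3 is an escape tone.

The harmony at that moment is C major triad (C, E, G); A3 is not a chord tone.
It is approached by step up from G3 and left by leap down to E3.
Step in, leap out — an escape tone.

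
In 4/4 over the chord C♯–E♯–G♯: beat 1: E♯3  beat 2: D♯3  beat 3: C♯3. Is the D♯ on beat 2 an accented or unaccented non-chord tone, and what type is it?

Unaccented passing tone.

The harmony at that moment is C♯ major triad (C♯, E♯, G♯); D♯3 is not a chord tone.
It is approached by step down from E♯3 and left by step down to C♯3.
Step in, step out in the same direction — a passing tone.
It falls on a weak beat, so it is unaccented.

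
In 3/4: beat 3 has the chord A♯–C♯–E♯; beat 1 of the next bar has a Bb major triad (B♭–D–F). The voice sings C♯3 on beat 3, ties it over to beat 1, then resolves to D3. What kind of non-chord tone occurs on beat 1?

Retardation.

The harmony at that moment is B♭ major triad (B♭, D, F); C♯3 is not a chord tone.
It is held over (the same pitch as the preceding C♯3) and left by step up to D3.
Held over from the previous chord and resolving up by step — a retardation.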